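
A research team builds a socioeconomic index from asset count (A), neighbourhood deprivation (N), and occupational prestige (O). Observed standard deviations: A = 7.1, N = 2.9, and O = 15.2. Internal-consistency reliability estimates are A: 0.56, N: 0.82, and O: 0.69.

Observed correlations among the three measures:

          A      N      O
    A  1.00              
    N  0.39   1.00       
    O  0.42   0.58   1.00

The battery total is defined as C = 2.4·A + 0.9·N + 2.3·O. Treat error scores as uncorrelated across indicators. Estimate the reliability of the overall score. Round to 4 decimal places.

Var(C) = 2.4²·7.1² + 0.9²·2.9² + 2.3²·15.2² + 2·[2.16·7.1·2.9·0.39 + 5.52·7.1·15.2·0.42 + 2.07·2.9·15.2·0.58] = 1519.38 + 640.938 = 2160.31.
With uncorrelated errors the cross-covariances are all true-score covariance, so they carry over unchanged; only the diagonal terms shrink to ρᵢσᵢ².
True-score variance = [2.4²·7.1²·0.56 + 0.9²·2.9²·0.82 + 2.3²·15.2²·0.69] + 640.938 = 1011.51 + 640.938 = 1652.45.
Reliability = 1652.45 / 2160.31 = 0.7649.

0.7649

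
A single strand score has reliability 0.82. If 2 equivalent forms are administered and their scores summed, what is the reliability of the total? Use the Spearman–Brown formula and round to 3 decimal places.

0.901

ρ_k = kρ / (1 + (k−1)ρ) = 2·0.82 / (1 + 1·0.82) = 1.640 / 1.820 = 0.901.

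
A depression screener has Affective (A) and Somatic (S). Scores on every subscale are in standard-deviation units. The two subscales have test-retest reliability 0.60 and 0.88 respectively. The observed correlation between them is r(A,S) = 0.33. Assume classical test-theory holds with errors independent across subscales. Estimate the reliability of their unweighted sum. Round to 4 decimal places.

Var(A+S) = 2 + 2·[0.33] = 2 + 0.66 = 2.66.
Under uncorrelated errors the observed covariances equal the true-score covariances, so only the own-variance terms attenuate.
True-score variance = [0.60 + 0.88] + 0.66 = 1.48 + 0.66 = 2.14.
Reliability = 2.14 / 2.66 = 0.8045.

0.8045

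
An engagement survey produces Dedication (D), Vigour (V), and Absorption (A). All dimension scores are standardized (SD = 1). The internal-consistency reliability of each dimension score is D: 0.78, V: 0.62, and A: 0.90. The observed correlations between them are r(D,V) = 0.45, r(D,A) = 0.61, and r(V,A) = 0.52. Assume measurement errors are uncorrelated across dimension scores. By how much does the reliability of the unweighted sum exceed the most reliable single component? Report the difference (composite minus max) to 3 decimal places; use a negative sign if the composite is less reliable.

Var(sum) = 3 + 3.16 = 6.16; true-score variance = 2.3 + 3.16 = 5.46; composite reliability = 0.8864.
Max component reliability = 0.9000.
Difference = 0.8864 − 0.9000 = -0.014.

-0.014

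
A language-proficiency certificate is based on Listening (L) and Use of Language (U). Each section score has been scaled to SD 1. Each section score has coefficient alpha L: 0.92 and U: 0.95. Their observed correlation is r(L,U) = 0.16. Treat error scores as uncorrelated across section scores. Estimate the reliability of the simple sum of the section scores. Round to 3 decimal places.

0.944

Var(L+U) = 2 + 2·[0.16] = 2 + 0.32 = 2.32.
With uncorrelated errors the cross-covariances are all true-score covariance, so they carry over unchanged; only the diagonal terms shrink to ρᵢσᵢ².
True-score variance = [0.92 + 0.95] + 0.32 = 1.87 + 0.32 = 2.19.
Reliability = 2.19 / 2.32 = 0.944.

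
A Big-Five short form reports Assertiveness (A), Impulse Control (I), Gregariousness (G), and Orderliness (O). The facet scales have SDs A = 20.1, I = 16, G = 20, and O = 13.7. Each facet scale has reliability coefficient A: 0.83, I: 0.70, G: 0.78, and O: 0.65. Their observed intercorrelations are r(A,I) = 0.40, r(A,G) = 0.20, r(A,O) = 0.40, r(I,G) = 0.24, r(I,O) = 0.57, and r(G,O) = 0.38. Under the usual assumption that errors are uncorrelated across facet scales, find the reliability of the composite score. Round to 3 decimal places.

0.880

Var(A+I+G+O) = 20.1² + 16² + 20² + 13.7² + 2·[20.1·16·0.40 + 20.1·20·0.20 + 20.1·13.7·0.40 + 16·20·0.24 + 16·13.7·0.57 + 20·13.7·0.38] = 1247.7 + 1250.1 = 2497.8.
With uncorrelated errors the cross-covariances are all true-score covariance, so they carry over unchanged; only the diagonal terms shrink to ρᵢσᵢ².
True-score variance = [20.1²·0.83 + 16²·0.70 + 20²·0.78 + 13.7²·0.65] + 1250.1 = 948.527 + 1250.1 = 2198.63.
Reliability = 2198.63 / 2497.8 = 0.880.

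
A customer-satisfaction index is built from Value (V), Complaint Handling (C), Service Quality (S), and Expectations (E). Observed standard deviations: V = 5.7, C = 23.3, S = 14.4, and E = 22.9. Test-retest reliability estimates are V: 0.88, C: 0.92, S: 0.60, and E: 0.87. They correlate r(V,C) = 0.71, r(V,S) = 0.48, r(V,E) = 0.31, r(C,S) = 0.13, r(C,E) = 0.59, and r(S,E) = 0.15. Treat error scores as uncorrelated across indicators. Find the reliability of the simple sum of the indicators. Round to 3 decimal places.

Var(V+C+S+E) = 5.7² + 23.3² + 14.4² + 22.9² + 2·[5.7·23.3·0.71 + 5.7·14.4·0.48 + 5.7·22.9·0.31 + 23.3·14.4·0.13 + 23.3·22.9·0.59 + 14.4·22.9·0.15] = 1307.15 + 1164.09 = 2471.24.
Under uncorrelated errors the observed covariances equal the true-score covariances, so only the own-variance terms attenuate.
True-score variance = [5.7²·0.88 + 23.3²·0.92 + 14.4²·0.60 + 22.9²·0.87] + 1164.09 = 1108.7 + 1164.09 = 2272.79.
Reliability = 2272.79 / 2471.24 = 0.920.

0.920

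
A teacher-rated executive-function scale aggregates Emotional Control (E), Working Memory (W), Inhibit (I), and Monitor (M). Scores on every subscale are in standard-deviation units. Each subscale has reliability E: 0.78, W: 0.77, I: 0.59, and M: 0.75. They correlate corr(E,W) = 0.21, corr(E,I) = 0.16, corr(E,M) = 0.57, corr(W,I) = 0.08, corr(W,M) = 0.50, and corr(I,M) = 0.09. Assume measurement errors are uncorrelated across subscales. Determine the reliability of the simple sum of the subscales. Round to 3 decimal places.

0.846

Var(E+W+I+M) = 4 + 2·[0.21 + 0.16 + 0.57 + 0.08 + 0.50 + 0.09] = 4 + 3.22 = 7.22.
With uncorrelated errors the cross-covariances are all true-score covariance, so they carry over unchanged; only the diagonal terms shrink to ρᵢσᵢ².
True-score variance = [0.78 + 0.77 + 0.59 + 0.75] + 3.22 = 2.89 + 3.22 = 6.11.
Reliability = 6.11 / 7.22 = 0.846.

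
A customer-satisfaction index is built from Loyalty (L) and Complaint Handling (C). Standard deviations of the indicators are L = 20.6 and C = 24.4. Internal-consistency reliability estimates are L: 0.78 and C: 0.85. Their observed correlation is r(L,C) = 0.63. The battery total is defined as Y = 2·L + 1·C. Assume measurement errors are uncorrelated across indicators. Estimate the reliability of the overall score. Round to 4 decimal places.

0.8700

Var(Y) = 2²·20.6² + 24.4² + 2·[2·20.6·24.4·0.63] = 2292.8 + 1266.65 = 3559.45.
With uncorrelated errors the cross-covariances are all true-score covariance, so they carry over unchanged; only the diagonal terms shrink to ρᵢσᵢ².
True-score variance = [2²·20.6²·0.78 + 24.4²·0.85] + 1266.65 = 1830.06 + 1266.65 = 3096.71.
Reliability = 3096.71 / 3559.45 = 0.8700.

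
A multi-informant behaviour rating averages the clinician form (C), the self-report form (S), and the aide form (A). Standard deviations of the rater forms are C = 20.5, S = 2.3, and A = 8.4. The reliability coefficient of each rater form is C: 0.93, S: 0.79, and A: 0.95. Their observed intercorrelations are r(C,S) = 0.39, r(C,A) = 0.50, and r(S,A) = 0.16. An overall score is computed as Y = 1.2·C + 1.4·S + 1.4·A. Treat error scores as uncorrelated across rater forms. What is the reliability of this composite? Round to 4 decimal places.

Var(Y) = 1.2²·20.5² + 1.4²·2.3² + 1.4²·8.4² + 2·[1.68·20.5·2.3·0.39 + 1.68·20.5·8.4·0.50 + 1.96·2.3·8.4·0.16] = 753.826 + 363.199 = 1117.02.
With uncorrelated errors the cross-covariances are all true-score covariance, so they carry over unchanged; only the diagonal terms shrink to ρᵢσᵢ².
True-score variance = [1.2²·20.5²·0.93 + 1.4²·2.3²·0.79 + 1.4²·8.4²·0.95] + 363.199 = 702.373 + 363.199 = 1065.57.
Reliability = 1065.57 / 1117.02 = 0.9539.

0.9539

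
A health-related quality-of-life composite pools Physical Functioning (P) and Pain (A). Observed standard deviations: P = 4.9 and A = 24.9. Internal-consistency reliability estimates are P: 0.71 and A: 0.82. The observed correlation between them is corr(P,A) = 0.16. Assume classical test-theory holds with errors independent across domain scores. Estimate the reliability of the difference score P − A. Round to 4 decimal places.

0.8040

Var(P−A) = 4.9² + 24.9² − 2·4.9·24.9·0.16 = 644.02 − 39.0432 = 604.977.
With uncorrelated errors the cross-covariances are all true-score covariance, so they carry over unchanged; only the diagonal terms shrink to ρᵢσᵢ².
True-score variance = [4.9²·0.71 + 24.9²·0.82] − 39.0432 = 525.455 − 39.0432 = 486.412.
Reliability = 486.412 / 604.977 = 0.8040.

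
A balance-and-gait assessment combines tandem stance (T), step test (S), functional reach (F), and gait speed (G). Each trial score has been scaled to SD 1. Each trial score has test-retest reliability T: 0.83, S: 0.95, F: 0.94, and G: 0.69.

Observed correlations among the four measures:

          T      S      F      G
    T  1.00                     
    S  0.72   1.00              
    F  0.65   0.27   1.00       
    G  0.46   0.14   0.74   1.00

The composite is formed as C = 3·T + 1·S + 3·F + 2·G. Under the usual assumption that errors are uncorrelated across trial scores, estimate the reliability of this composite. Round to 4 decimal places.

Var(C) = 3² + 1 + 3² + 2² + 2·[3·0.72 + 9·0.65 + 6·0.46 + 3·0.27 + 2·0.14 + 6·0.74] = 23 + 32.6 = 55.6.
Because errors are independent across components, Cov(Tᵢ,Tⱼ) = Cov(Xᵢ,Xⱼ); the off-diagonal part of the true-score variance is the same as above.
True-score variance = [3²·0.83 + 0.95 + 3²·0.94 + 2²·0.69] + 32.6 = 19.64 + 32.6 = 52.24.
Reliability = 52.24 / 55.6 = 0.9396.

0.9396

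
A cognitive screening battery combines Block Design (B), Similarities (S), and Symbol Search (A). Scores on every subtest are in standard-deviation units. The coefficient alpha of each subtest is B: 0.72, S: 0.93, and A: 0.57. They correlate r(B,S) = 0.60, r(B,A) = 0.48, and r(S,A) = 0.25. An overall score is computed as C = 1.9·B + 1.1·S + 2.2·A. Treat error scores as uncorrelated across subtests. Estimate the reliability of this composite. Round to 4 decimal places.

0.8173

Var(C) = 1.9² + 1.1² + 2.2² + 2·[2.09·0.60 + 4.18·0.48 + 2.42·0.25] = 9.66 + 7.7308 = 17.3908.
Because errors are independent across components, Cov(Tᵢ,Tⱼ) = Cov(Xᵢ,Xⱼ); the off-diagonal part of the true-score variance is the same as above.
True-score variance = [1.9²·0.72 + 1.1²·0.93 + 2.2²·0.57] + 7.7308 = 6.4833 + 7.7308 = 14.2141.
Reliability = 14.2141 / 17.3908 = 0.8173.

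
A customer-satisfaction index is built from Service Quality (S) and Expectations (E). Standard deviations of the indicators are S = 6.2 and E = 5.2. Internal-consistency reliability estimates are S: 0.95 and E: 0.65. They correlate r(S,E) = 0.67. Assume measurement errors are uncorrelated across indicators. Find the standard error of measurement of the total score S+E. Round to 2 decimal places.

Var(total) = 65.48 + 43.2016 = 108.682.
True-score variance = 54.094 + 43.2016 = 97.2956, so reliability = 0.8952.
Error variance = 108.682 − 97.2956 = 11.386; SEM = √11.386 = 3.37.

3.37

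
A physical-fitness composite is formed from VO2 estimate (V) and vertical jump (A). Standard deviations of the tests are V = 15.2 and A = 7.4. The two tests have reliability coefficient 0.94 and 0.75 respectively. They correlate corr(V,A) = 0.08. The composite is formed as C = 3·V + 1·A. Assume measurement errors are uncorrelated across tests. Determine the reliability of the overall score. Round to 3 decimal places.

Var(C) = 3²·15.2² + 7.4² + 2·[3·15.2·7.4·0.08] = 2134.12 + 53.9904 = 2188.11.
With uncorrelated errors the cross-covariances are all true-score covariance, so they carry over unchanged; only the diagonal terms shrink to ρᵢσᵢ².
True-score variance = [3²·15.2²·0.94 + 7.4²·0.75] + 53.9904 = 1995.67 + 53.9904 = 2049.66.
Reliability = 2049.66 / 2188.11 = 0.937.

0.937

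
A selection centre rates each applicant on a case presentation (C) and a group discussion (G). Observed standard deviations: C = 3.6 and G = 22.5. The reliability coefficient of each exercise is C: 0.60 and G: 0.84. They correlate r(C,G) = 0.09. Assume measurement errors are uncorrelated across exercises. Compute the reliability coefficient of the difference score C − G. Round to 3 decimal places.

0.829

Var(C−G) = 3.6² + 22.5² − 2·3.6·22.5·0.09 = 519.21 − 14.58 = 504.63.
Because errors are independent across components, Cov(Tᵢ,Tⱼ) = Cov(Xᵢ,Xⱼ); the off-diagonal part of the true-score variance is the same as above.
True-score variance = [3.6²·0.60 + 22.5²·0.84] − 14.58 = 433.026 − 14.58 = 418.446.
Reliability = 418.446 / 504.63 = 0.829.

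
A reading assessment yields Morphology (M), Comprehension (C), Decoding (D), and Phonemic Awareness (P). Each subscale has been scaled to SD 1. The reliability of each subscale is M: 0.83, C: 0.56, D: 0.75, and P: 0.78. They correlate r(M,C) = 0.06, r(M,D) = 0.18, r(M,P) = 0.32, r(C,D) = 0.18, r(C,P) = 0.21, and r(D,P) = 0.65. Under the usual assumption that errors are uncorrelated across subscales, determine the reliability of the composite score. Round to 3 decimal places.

0.850

Var(M+C+D+P) = 4 + 2·[0.06 + 0.18 + 0.32 + 0.18 + 0.21 + 0.65] = 4 + 3.2 = 7.2.
Under uncorrelated errors the observed covariances equal the true-score covariances, so only the own-variance terms attenuate.
True-score variance = [0.83 + 0.56 + 0.75 + 0.78] + 3.2 = 2.92 + 3.2 = 6.12.
Reliability = 6.12 / 7.2 = 0.850.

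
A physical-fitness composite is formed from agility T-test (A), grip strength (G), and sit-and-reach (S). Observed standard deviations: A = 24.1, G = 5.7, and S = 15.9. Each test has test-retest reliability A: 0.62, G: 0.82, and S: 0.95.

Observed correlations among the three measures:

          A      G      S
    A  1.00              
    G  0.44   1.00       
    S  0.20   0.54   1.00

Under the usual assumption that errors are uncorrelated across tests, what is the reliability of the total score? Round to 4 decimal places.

Var(A+G+S) = 24.1² + 5.7² + 15.9² + 2·[24.1·5.7·0.44 + 24.1·15.9·0.20 + 5.7·15.9·0.54] = 866.11 + 372.042 = 1238.15.
Because errors are independent across components, Cov(Tᵢ,Tⱼ) = Cov(Xᵢ,Xⱼ); the off-diagonal part of the true-score variance is the same as above.
True-score variance = [24.1²·0.62 + 5.7²·0.82 + 15.9²·0.95] + 372.042 = 626.913 + 372.042 = 998.956.
Reliability = 998.956 / 1238.15 = 0.8068.

0.8068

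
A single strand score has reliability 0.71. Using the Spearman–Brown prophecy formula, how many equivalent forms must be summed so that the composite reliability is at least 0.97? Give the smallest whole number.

14

k ≥ ρ*(1−ρ₁)/(ρ₁(1−ρ*)) = 0.97·0.29 / (0.71·0.03) = 13.207.
Smallest integer k = 14.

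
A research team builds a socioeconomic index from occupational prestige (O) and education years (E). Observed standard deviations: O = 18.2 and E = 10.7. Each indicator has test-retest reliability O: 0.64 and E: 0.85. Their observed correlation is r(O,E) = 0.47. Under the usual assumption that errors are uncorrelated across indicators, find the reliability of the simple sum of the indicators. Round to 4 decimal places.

Var(O+E) = 18.2² + 10.7² + 2·[18.2·10.7·0.47] = 445.73 + 183.056 = 628.786.
With uncorrelated errors the cross-covariances are all true-score covariance, so they carry over unchanged; only the diagonal terms shrink to ρᵢσᵢ².
True-score variance = [18.2²·0.64 + 10.7²·0.85] + 183.056 = 309.31 + 183.056 = 492.366.
Reliability = 492.366 / 628.786 = 0.7830.

0.7830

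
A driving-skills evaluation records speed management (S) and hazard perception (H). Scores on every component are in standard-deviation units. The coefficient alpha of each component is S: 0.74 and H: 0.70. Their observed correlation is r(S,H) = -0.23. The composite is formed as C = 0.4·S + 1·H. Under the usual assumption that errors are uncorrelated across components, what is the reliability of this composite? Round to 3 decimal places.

Var(C) = 0.4² + 1 + 2·[0.4·(-0.23)] = 1.16 − 0.184 = 0.976.
Because errors are independent across components, Cov(Tᵢ,Tⱼ) = Cov(Xᵢ,Xⱼ); the off-diagonal part of the true-score variance is the same as above.
True-score variance = [0.4²·0.74 + 0.70] − 0.184 = 0.8184 − 0.184 = 0.6344.
Reliability = 0.6344 / 0.976 = 0.650.

0.650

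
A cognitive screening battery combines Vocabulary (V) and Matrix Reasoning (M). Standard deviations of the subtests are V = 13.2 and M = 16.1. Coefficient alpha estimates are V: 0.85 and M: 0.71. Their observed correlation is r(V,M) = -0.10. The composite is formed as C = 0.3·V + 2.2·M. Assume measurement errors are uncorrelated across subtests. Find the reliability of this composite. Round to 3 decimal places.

0.705

Var(C) = 0.3²·13.2² + 2.2²·16.1² + 2·[0.66·13.2·16.1·(-0.10)] = 1270.26 − 28.0526 = 1242.21.
With uncorrelated errors the cross-covariances are all true-score covariance, so they carry over unchanged; only the diagonal terms shrink to ρᵢσᵢ².
True-score variance = [0.3²·13.2²·0.85 + 2.2²·16.1²·0.71] − 28.0526 = 904.079 − 28.0526 = 876.026.
Reliability = 876.026 / 1242.21 = 0.705.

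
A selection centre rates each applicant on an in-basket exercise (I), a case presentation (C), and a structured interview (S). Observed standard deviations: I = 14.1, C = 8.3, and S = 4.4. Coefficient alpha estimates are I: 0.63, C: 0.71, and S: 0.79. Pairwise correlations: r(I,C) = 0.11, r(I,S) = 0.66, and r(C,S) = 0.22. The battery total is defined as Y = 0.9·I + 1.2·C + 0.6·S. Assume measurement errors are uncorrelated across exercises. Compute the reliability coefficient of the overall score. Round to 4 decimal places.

Var(Y) = 0.9²·14.1² + 1.2²·8.3² + 0.6²·4.4² + 2·[1.08·14.1·8.3·0.11 + 0.54·14.1·4.4·0.66 + 0.72·8.3·4.4·0.22] = 267.207 + 83.598 = 350.805.
Under uncorrelated errors the observed covariances equal the true-score covariances, so only the own-variance terms attenuate.
True-score variance = [0.9²·14.1²·0.63 + 1.2²·8.3²·0.71 + 0.6²·4.4²·0.79] + 83.598 = 177.392 + 83.598 = 260.99.
Reliability = 260.99 / 350.805 = 0.7440.

0.7440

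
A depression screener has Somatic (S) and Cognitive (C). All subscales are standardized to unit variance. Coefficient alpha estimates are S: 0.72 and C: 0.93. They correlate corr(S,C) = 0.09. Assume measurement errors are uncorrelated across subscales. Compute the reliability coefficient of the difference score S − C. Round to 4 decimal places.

Var(S−C) = 1 + 1 − 2·0.09 = 2 − 0.18 = 1.82.
Under uncorrelated errors the observed covariances equal the true-score covariances, so only the own-variance terms attenuate.
True-score variance = [0.72 + 0.93] − 0.18 = 1.65 − 0.18 = 1.47.
Reliability = 1.47 / 1.82 = 0.8077.

0.8077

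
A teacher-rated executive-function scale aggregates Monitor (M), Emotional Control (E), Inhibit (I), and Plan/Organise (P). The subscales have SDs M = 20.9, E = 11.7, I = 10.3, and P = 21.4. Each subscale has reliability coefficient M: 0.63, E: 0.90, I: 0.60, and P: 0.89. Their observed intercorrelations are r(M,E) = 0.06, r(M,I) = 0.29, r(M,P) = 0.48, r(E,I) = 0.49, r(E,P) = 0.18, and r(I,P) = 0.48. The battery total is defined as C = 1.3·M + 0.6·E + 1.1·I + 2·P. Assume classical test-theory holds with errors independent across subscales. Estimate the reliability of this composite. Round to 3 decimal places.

Var(C) = 1.3²·20.9² + 0.6²·11.7² + 1.1²·10.3² + 2²·21.4² + 2·[0.78·20.9·11.7·0.06 + 1.43·20.9·10.3·0.29 + 2.6·20.9·21.4·0.48 + 0.66·11.7·10.3·0.49 + 1.2·11.7·21.4·0.18 + 2.2·10.3·21.4·0.48] = 2747.7 + 1969.43 = 4717.13.
Because errors are independent across components, Cov(Tᵢ,Tⱼ) = Cov(Xᵢ,Xⱼ); the off-diagonal part of the true-score variance is the same as above.
True-score variance = [1.3²·20.9²·0.63 + 0.6²·11.7²·0.90 + 1.1²·10.3²·0.60 + 2²·21.4²·0.89] + 1969.43 = 2216.78 + 1969.43 = 4186.21.
Reliability = 4186.21 / 4717.13 = 0.887.

0.887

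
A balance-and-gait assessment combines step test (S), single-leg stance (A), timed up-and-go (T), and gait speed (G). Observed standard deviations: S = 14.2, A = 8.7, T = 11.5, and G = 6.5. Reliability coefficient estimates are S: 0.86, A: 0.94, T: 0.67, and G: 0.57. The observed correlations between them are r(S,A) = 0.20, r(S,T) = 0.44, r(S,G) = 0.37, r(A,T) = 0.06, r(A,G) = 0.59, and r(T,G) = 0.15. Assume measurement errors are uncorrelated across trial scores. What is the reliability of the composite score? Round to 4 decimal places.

0.8839

Var(S+A+T+G) = 14.2² + 8.7² + 11.5² + 6.5² + 2·[14.2·8.7·0.20 + 14.2·11.5·0.44 + 14.2·6.5·0.37 + 8.7·11.5·0.06 + 8.7·6.5·0.59 + 11.5·6.5·0.15] = 451.83 + 362.582 = 814.412.
Under uncorrelated errors the observed covariances equal the true-score covariances, so only the own-variance terms attenuate.
True-score variance = [14.2²·0.86 + 8.7²·0.94 + 11.5²·0.67 + 6.5²·0.57] + 362.582 = 357.249 + 362.582 = 719.831.
Reliability = 719.831 / 814.412 = 0.8839.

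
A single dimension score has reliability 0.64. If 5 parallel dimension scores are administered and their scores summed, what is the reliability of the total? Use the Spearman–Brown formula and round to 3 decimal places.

0.899

ρ_k = kρ / (1 + (k−1)ρ) = 5·0.64 / (1 + 4·0.64) = 3.200 / 3.560 = 0.899.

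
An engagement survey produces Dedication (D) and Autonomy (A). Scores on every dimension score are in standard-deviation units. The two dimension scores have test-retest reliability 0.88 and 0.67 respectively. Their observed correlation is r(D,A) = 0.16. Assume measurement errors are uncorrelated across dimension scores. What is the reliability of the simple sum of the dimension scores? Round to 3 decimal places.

Var(D+A) = 2 + 2·[0.16] = 2 + 0.32 = 2.32.
Under uncorrelated errors the observed covariances equal the true-score covariances, so only the own-variance terms attenuate.
True-score variance = [0.88 + 0.67] + 0.32 = 1.55 + 0.32 = 1.87.
Reliability = 1.87 / 2.32 = 0.806.

0.806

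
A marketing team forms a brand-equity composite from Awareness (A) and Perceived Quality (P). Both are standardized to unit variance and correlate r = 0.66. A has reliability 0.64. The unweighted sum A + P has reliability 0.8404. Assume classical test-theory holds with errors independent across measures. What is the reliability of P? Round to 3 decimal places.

0.830

Var(A+P) = 2 + 2·0.66 = 3.320.
True-score variance = ρ_A + ρ_P + 2·0.66, so 0.8404 = (0.64 + ρ_P + 1.32) / 3.320.
ρ_P = 0.8404·3.320 − 0.64 − 1.32 = 0.830.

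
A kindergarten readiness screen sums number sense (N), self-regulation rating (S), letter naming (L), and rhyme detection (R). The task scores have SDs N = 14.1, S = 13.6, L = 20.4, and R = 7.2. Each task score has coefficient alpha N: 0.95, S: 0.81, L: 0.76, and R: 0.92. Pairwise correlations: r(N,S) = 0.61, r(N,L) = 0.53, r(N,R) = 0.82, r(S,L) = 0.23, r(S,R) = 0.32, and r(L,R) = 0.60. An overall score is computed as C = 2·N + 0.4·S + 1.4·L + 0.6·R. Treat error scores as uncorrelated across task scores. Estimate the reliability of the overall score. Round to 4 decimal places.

0.9226

Var(C) = 2²·14.1² + 0.4²·13.6² + 1.4²·20.4² + 0.6²·7.2² + 2·[0.8·14.1·13.6·0.61 + 2.8·14.1·20.4·0.53 + 1.2·14.1·7.2·0.82 + 0.56·13.6·20.4·0.23 + 0.24·13.6·7.2·0.32 + 0.84·20.4·7.2·0.60] = 1659.17 + 1475.23 = 3134.4.
With uncorrelated errors the cross-covariances are all true-score covariance, so they carry over unchanged; only the diagonal terms shrink to ρᵢσᵢ².
True-score variance = [2²·14.1²·0.95 + 0.4²·13.6²·0.81 + 1.4²·20.4²·0.76 + 0.6²·7.2²·0.92] + 1475.23 = 1416.53 + 1475.23 = 2891.76.
Reliability = 2891.76 / 3134.4 = 0.9226.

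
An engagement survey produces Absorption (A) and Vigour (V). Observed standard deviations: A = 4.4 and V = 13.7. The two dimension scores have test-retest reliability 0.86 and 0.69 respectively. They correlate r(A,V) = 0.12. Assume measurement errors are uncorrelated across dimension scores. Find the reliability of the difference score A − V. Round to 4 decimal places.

Var(A−V) = 4.4² + 13.7² − 2·4.4·13.7·0.12 = 207.05 − 14.4672 = 192.583.
Under uncorrelated errors the observed covariances equal the true-score covariances, so only the own-variance terms attenuate.
True-score variance = [4.4²·0.86 + 13.7²·0.69] − 14.4672 = 146.156 − 14.4672 = 131.688.
Reliability = 131.688 / 192.583 = 0.6838.

0.6838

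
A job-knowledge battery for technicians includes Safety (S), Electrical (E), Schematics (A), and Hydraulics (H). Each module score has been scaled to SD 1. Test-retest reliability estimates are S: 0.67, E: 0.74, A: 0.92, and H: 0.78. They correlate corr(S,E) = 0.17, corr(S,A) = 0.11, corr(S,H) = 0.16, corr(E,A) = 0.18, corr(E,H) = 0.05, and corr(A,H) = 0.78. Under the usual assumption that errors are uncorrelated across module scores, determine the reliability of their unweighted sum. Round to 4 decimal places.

0.8710

Var(S+E+A+H) = 4 + 2·[0.17 + 0.11 + 0.16 + 0.18 + 0.05 + 0.78] = 4 + 2.9 = 6.9.
With uncorrelated errors the cross-covariances are all true-score covariance, so they carry over unchanged; only the diagonal terms shrink to ρᵢσᵢ².
True-score variance = [0.67 + 0.74 + 0.92 + 0.78] + 2.9 = 3.11 + 2.9 = 6.01.
Reliability = 6.01 / 6.9 = 0.8710.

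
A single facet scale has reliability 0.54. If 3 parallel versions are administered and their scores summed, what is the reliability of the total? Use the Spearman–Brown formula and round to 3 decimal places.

ρ_k = kρ / (1 + (k−1)ρ) = 3·0.54 / (1 + 2·0.54) = 1.620 / 2.080 = 0.779.

0.779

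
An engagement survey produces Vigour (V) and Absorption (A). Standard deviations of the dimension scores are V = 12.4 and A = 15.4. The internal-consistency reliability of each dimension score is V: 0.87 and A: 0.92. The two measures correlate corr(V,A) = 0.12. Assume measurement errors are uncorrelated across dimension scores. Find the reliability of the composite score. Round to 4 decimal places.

0.9108

Var(V+A) = 12.4² + 15.4² + 2·[12.4·15.4·0.12] = 390.92 + 45.8304 = 436.75.
With uncorrelated errors the cross-covariances are all true-score covariance, so they carry over unchanged; only the diagonal terms shrink to ρᵢσᵢ².
True-score variance = [12.4²·0.87 + 15.4²·0.92] + 45.8304 = 351.958 + 45.8304 = 397.789.
Reliability = 397.789 / 436.75 = 0.9108.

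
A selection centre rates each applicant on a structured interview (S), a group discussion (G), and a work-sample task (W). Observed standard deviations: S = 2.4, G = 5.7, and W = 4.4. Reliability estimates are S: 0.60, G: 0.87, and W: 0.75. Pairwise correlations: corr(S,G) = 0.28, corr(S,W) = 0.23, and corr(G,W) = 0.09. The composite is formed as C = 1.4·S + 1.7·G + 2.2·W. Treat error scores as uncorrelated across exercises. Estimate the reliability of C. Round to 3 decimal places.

Var(C) = 1.4²·2.4² + 1.7²·5.7² + 2.2²·4.4² + 2·[2.38·2.4·5.7·0.28 + 3.08·2.4·4.4·0.23 + 3.74·5.7·4.4·0.09] = 198.888 + 50.078 = 248.966.
Under uncorrelated errors the observed covariances equal the true-score covariances, so only the own-variance terms attenuate.
True-score variance = [1.4²·2.4²·0.60 + 1.7²·5.7²·0.87 + 2.2²·4.4²·0.75] + 50.078 = 158.74 + 50.078 = 208.818.
Reliability = 208.818 / 248.966 = 0.839.

0.839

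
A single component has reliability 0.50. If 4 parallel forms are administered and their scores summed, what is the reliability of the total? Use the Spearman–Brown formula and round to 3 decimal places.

ρ_k = kρ / (1 + (k−1)ρ) = 4·0.50 / (1 + 3·0.50) = 2.000 / 2.500 = 0.800.

0.800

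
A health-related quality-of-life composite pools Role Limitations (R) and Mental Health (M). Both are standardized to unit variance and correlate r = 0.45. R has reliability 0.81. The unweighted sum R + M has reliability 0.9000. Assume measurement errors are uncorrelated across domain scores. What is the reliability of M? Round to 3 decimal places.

0.900

Var(R+M) = 2 + 2·0.45 = 2.900.
True-score variance = ρ_R + ρ_M + 2·0.45, so 0.9000 = (0.81 + ρ_M + 0.90) / 2.900.
ρ_M = 0.9000·2.900 − 0.81 − 0.90 = 0.900.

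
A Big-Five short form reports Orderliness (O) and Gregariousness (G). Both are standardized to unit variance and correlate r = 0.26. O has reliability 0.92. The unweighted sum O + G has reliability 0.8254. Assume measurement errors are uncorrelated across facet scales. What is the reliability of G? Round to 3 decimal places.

0.640

Var(O+G) = 2 + 2·0.26 = 2.520.
True-score variance = ρ_O + ρ_G + 2·0.26, so 0.8254 = (0.92 + ρ_G + 0.52) / 2.520.
ρ_G = 0.8254·2.520 − 0.92 − 0.52 = 0.640.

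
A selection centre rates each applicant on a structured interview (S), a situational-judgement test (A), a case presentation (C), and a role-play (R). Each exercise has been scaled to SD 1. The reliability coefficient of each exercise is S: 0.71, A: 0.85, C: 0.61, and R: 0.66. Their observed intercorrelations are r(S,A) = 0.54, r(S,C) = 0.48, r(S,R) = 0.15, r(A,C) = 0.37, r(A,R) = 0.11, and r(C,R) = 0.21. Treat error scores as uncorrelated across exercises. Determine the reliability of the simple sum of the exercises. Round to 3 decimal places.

Var(S+A+C+R) = 4 + 2·[0.54 + 0.48 + 0.15 + 0.37 + 0.11 + 0.21] = 4 + 3.72 = 7.72.
Because errors are independent across components, Cov(Tᵢ,Tⱼ) = Cov(Xᵢ,Xⱼ); the off-diagonal part of the true-score variance is the same as above.
True-score variance = [0.71 + 0.85 + 0.61 + 0.66] + 3.72 = 2.83 + 3.72 = 6.55.
Reliability = 6.55 / 7.72 = 0.848.

0.848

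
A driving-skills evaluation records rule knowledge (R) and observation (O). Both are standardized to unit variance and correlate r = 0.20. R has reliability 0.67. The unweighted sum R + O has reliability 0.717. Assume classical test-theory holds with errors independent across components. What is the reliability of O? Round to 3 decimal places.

0.651

Var(R+O) = 2 + 2·0.20 = 2.400.
True-score variance = ρ_R + ρ_O + 2·0.20, so 0.717 = (0.67 + ρ_O + 0.40) / 2.400.
ρ_O = 0.717·2.400 − 0.67 − 0.40 = 0.651.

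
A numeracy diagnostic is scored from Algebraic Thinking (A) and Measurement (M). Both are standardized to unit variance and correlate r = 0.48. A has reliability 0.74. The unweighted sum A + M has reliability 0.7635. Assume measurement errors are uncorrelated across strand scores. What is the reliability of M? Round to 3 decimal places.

0.560

Var(A+M) = 2 + 2·0.48 = 2.960.
True-score variance = ρ_A + ρ_M + 2·0.48, so 0.7635 = (0.74 + ρ_M + 0.96) / 2.960.
ρ_M = 0.7635·2.960 − 0.74 − 0.96 = 0.560.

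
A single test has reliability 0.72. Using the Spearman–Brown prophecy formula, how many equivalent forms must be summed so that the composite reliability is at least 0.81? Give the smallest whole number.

k ≥ ρ*(1−ρ₁)/(ρ₁(1−ρ*)) = 0.81·0.28 / (0.72·0.19) = 1.658.
Smallest integer k = 2.

2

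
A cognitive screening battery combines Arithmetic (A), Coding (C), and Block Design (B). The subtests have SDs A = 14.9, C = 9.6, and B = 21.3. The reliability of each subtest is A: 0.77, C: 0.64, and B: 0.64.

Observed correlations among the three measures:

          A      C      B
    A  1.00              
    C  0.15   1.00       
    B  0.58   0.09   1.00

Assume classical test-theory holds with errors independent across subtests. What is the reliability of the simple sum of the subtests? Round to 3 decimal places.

Var(A+C+B) = 14.9² + 9.6² + 21.3² + 2·[14.9·9.6·0.15 + 14.9·21.3·0.58 + 9.6·21.3·0.09] = 767.86 + 447.868 = 1215.73.
With uncorrelated errors the cross-covariances are all true-score covariance, so they carry over unchanged; only the diagonal terms shrink to ρᵢσᵢ².
True-score variance = [14.9²·0.77 + 9.6²·0.64 + 21.3²·0.64] + 447.868 = 520.292 + 447.868 = 968.159.
Reliability = 968.159 / 1215.73 = 0.796.

0.796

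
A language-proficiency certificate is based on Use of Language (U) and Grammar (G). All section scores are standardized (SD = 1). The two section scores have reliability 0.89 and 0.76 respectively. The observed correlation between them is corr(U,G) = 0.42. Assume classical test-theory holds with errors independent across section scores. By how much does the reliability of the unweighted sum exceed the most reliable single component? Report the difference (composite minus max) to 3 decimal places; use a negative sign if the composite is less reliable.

Var(sum) = 2 + 0.84 = 2.84; true-score variance = 1.65 + 0.84 = 2.49; composite reliability = 0.8768.
Max component reliability = 0.8900.
Difference = 0.8768 − 0.8900 = -0.013.

-0.013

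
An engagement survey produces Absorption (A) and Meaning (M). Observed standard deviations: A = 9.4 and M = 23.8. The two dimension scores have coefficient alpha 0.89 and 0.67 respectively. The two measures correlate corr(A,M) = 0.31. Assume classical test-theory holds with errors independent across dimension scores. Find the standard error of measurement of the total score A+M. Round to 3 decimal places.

Var(total) = 654.8 + 138.706 = 793.506.
True-score variance = 458.155 + 138.706 = 596.862, so reliability = 0.7522.
Error variance = 793.506 − 596.862 = 196.645; SEM = √196.645 = 14.023.

14.023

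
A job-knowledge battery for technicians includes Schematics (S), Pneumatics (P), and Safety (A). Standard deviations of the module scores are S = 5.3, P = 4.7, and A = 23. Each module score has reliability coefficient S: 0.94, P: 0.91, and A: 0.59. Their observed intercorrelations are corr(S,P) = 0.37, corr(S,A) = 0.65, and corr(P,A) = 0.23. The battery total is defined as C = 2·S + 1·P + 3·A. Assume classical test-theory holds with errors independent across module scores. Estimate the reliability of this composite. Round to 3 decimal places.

0.675

Var(C) = 2²·5.3² + 4.7² + 3²·23² + 2·[2·5.3·4.7·0.37 + 6·5.3·23·0.65 + 3·4.7·23·0.23] = 4895.45 + 1136.86 = 6032.31.
With uncorrelated errors the cross-covariances are all true-score covariance, so they carry over unchanged; only the diagonal terms shrink to ρᵢσᵢ².
True-score variance = [2²·5.3²·0.94 + 4.7²·0.91 + 3²·23²·0.59] + 1136.86 = 2934.71 + 1136.86 = 4071.58.
Reliability = 4071.58 / 6032.31 = 0.675.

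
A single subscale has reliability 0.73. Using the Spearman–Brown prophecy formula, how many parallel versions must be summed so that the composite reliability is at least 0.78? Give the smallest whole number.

k ≥ ρ*(1−ρ₁)/(ρ₁(1−ρ*)) = 0.78·0.27 / (0.73·0.22) = 1.311.
Smallest integer k = 2.

2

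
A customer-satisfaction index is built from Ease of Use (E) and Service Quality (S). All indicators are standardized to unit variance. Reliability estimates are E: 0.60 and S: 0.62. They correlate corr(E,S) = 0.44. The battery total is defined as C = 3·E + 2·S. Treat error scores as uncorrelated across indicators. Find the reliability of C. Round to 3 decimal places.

0.720

Var(C) = 3² + 2² + 2·[6·0.44] = 13 + 5.28 = 18.28.
With uncorrelated errors the cross-covariances are all true-score covariance, so they carry over unchanged; only the diagonal terms shrink to ρᵢσᵢ².
True-score variance = [3²·0.60 + 2²·0.62] + 5.28 = 7.88 + 5.28 = 13.16.
Reliability = 13.16 / 18.28 = 0.720.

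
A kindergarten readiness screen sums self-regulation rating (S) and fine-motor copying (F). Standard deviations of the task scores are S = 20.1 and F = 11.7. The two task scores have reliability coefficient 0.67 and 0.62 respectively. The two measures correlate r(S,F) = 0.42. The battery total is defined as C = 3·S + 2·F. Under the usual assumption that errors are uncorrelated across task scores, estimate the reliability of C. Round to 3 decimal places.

0.738

Var(C) = 3²·20.1² + 2²·11.7² + 2·[6·20.1·11.7·0.42] = 4183.65 + 1185.26 = 5368.91.
Because errors are independent across components, Cov(Tᵢ,Tⱼ) = Cov(Xᵢ,Xⱼ); the off-diagonal part of the true-score variance is the same as above.
True-score variance = [3²·20.1²·0.67 + 2²·11.7²·0.62] + 1185.26 = 2775.67 + 1185.26 = 3960.92.
Reliability = 3960.92 / 5368.91 = 0.738.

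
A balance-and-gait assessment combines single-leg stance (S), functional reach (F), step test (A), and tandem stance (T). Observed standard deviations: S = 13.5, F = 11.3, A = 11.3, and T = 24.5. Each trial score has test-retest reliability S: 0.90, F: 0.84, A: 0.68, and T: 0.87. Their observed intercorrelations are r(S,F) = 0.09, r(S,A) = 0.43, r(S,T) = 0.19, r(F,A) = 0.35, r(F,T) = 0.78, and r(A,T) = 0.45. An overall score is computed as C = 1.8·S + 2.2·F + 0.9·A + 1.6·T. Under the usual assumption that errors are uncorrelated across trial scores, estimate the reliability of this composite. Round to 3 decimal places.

Var(C) = 1.8²·13.5² + 2.2²·11.3² + 0.9²·11.3² + 1.6²·24.5² + 2·[3.96·13.5·11.3·0.09 + 1.62·13.5·11.3·0.43 + 2.88·13.5·24.5·0.19 + 1.98·11.3·11.3·0.35 + 3.52·11.3·24.5·0.78 + 1.44·11.3·24.5·0.45] = 2848.58 + 2739.26 = 5587.84.
With uncorrelated errors the cross-covariances are all true-score covariance, so they carry over unchanged; only the diagonal terms shrink to ρᵢσᵢ².
True-score variance = [1.8²·13.5²·0.90 + 2.2²·11.3²·0.84 + 0.9²·11.3²·0.68 + 1.6²·24.5²·0.87] + 2739.26 = 2457.79 + 2739.26 = 5197.04.
Reliability = 5197.04 / 5587.84 = 0.930.

0.930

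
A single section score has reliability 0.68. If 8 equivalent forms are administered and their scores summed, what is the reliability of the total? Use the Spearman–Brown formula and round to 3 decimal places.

ρ_k = kρ / (1 + (k−1)ρ) = 8·0.68 / (1 + 7·0.68) = 5.440 / 5.760 = 0.944.

0.944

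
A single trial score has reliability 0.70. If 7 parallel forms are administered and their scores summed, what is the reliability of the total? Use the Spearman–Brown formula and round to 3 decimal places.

0.942

ρ_k = kρ / (1 + (k−1)ρ) = 7·0.70 / (1 + 6·0.70) = 4.900 / 5.200 = 0.942.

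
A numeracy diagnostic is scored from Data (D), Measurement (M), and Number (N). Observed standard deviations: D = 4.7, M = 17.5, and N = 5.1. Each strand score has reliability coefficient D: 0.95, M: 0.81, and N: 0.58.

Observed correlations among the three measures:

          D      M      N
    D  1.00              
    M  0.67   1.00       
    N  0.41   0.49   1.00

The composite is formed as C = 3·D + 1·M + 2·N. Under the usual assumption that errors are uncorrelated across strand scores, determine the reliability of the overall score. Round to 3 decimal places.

Var(C) = 3²·4.7² + 17.5² + 2²·5.1² + 2·[3·4.7·17.5·0.67 + 6·4.7·5.1·0.41 + 2·17.5·5.1·0.49] = 609.1 + 623.507 = 1232.61.
Because errors are independent across components, Cov(Tᵢ,Tⱼ) = Cov(Xᵢ,Xⱼ); the off-diagonal part of the true-score variance is the same as above.
True-score variance = [3²·4.7²·0.95 + 17.5²·0.81 + 2²·5.1²·0.58] + 623.507 = 497.275 + 623.507 = 1120.78.
Reliability = 1120.78 / 1232.61 = 0.909.

0.909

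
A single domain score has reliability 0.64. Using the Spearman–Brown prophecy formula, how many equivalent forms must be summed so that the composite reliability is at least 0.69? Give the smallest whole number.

k ≥ ρ*(1−ρ₁)/(ρ₁(1−ρ*)) = 0.69·0.36 / (0.64·0.31) = 1.252.
Smallest integer k = 2.

2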